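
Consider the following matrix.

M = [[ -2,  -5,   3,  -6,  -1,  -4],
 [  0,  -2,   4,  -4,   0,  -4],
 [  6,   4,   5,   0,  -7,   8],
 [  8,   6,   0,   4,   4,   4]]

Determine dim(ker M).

2

Row reduce to echelon form.
R3 ← R3 + (3)·R1: [0, -11, 14, -18, -10, -4]
R4 ← R4 + (4)·R1: [0, -14, 12, -20, 0, -12]
R3 ← R3 − (11/2)·R2: [0, 0, -8, 4, -10, 18]
R4 ← R4 − (7)·R2: [0, 0, -16, 8, 0, 16]
R4 ← R4 − (2)·R3: [0, 0, 0, 0, 20, -20]
4 nonzero rows, so rank(M) = 4.
M has 6 columns; by rank–nullity, nullity = 6 − 4 = 2.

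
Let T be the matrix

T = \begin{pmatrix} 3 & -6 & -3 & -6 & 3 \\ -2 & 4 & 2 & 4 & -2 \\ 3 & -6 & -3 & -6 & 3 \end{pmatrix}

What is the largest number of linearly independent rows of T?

Row reduce to echelon form.
R2 ← R2 + (2/3)·R1: [0, 0, 0, 0, 0]
R3 ← R3 − R1: [0, 0, 0, 0, 0]
Echelon form has 1 nonzero row, so rank(T) = 1.
The rank gives the maximum number of linearly independent rows: 1.

1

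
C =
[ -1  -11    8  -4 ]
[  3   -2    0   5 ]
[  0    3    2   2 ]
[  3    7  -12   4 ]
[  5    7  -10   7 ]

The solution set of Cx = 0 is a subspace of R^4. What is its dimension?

0

Row reduce to echelon form.
R2 ← R2 + (3)·R1: [0, -35, 24, -7]
R4 ← R4 + (3)·R1: [0, -26, 12, -8]
R5 ← R5 + (5)·R1: [0, -48, 30, -13]
R3 ← R3 + (3/35)·R2: [0, 0, 142/35, 7/5]
R4 ← R4 − (26/35)·R2: [0, 0, -204/35, -14/5]
R5 ← R5 − (48/35)·R2: [0, 0, -102/35, -17/5]
R4 ← R4 + (102/71)·R3: [0, 0, 0, -56/71]
R5 ← R5 + (51/71)·R3: [0, 0, 0, -170/71]
R5 ← R5 − (85/28)·R4: [0, 0, 0, 0]
4 nonzero rows, so rank(C) = 4.
C has 4 columns; by rank–nullity, nullity = 4 − 4 = 0.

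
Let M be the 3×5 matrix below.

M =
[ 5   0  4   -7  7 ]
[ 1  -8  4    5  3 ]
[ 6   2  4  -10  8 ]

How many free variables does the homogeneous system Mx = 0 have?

3

Row reduce to echelon form.
R2 ← R2 − (1/5)·R1: [0, -8, 16/5, 32/5, 8/5]
R3 ← R3 − (6/5)·R1: [0, 2, -4/5, -8/5, -2/5]
R3 ← R3 + (1/4)·R2: [0, 0, 0, 0, 0]
2 nonzero rows, so rank(M) = 2.
M has 5 columns; by rank–nullity, nullity = 5 − 2 = 3.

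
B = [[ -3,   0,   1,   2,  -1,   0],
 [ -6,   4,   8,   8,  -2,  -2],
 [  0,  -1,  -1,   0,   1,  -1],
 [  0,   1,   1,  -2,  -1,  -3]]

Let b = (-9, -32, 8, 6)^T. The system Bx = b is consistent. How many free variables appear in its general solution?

2

Row reduce the augmented matrix [B | b].
R2 ← R2 − (2)·R1: [0, 4, 6, 4, 0, -2, -14]
R3 ← R3 + (1/4)·R2: [0, 0, 1/2, 1, 1, -3/2, 9/2]
R4 ← R4 − (1/4)·R2: [0, 0, -1/2, -3, -1, -5/2, 19/2]
R4 ← R4 + R3: [0, 0, 0, -2, 0, -4, 14]
The echelon form has 4 nonzero rows, and every pivot lies in the first 6 columns, so rank(B) = rank([B|b]) = 4.
The system is consistent.
Free variables = (unknowns) − (rank) = 6 − 4 = 2.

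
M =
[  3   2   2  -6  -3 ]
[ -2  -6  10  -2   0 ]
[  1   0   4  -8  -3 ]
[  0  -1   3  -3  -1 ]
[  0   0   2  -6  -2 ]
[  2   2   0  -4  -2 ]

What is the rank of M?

Row reduce to echelon form.
R2 ← R2 + (2/3)·R1: [0, -14/3, 34/3, -6, -2]
R3 ← R3 − (1/3)·R1: [0, -2/3, 10/3, -6, -2]
R6 ← R6 − (2/3)·R1: [0, 2/3, -4/3, 0, 0]
R3 ← R3 − (1/7)·R2: [0, 0, 12/7, -36/7, -12/7]
R4 ← R4 − (3/14)·R2: [0, 0, 4/7, -12/7, -4/7]
R6 ← R6 + (1/7)·R2: [0, 0, 2/7, -6/7, -2/7]
R4 ← R4 − (1/3)·R3: [0, 0, 0, 0, 0]
R5 ← R5 − (7/6)·R3: [0, 0, 0, 0, 0]
R6 ← R6 − (1/6)·R3: [0, 0, 0, 0, 0]
Echelon form has 3 nonzero rows, so rank(M) = 3.

3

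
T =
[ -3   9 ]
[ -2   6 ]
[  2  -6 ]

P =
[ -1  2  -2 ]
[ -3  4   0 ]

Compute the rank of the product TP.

1

First compute TP:
[[-24,  30,   6],
 [-16,  20,   4],
 [ 16, -20,  -4]]
Now row reduce the product.
R2 ← R2 − (2/3)·R1: [0, 0, 0]
R3 ← R3 + (2/3)·R1: [0, 0, 0]
1 nonzero row, so rank(TP) = 1.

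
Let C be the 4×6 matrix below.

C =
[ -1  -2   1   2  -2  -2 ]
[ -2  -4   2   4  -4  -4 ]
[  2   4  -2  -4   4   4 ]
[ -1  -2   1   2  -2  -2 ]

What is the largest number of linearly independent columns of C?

1

Row reduce to echelon form.
R2 ← R2 − (2)·R1: [0, 0, 0, 0, 0, 0]
R3 ← R3 + (2)·R1: [0, 0, 0, 0, 0, 0]
R4 ← R4 − R1: [0, 0, 0, 0, 0, 0]
Echelon form has 1 nonzero row, so rank(C) = 1.
The rank gives the maximum number of linearly independent columns: 1.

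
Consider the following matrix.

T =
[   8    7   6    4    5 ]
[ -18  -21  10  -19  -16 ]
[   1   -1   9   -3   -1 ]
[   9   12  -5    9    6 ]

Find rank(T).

Row reduce to echelon form.
R2 ← R2 + (9/4)·R1: [0, -21/4, 47/2, -10, -19/4]
R3 ← R3 − (1/8)·R1: [0, -15/8, 33/4, -7/2, -13/8]
R4 ← R4 − (9/8)·R1: [0, 33/8, -47/4, 9/2, 3/8]
R3 ← R3 − (5/14)·R2: [0, 0, -1/7, 1/14, 1/14]
R4 ← R4 + (11/14)·R2: [0, 0, 47/7, -47/14, -47/14]
R4 ← R4 + (47)·R3: [0, 0, 0, 0, 0]
Echelon form has 3 nonzero rows, so rank(T) = 3.

3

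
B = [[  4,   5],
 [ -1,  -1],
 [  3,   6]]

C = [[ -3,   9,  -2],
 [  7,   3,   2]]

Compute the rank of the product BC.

First compute BC:
[[ 23,  51,   2],
 [ -4, -12,   0],
 [ 33,  45,   6]]
Now row reduce the product.
R2 ← R2 + (4/23)·R1: [0, -72/23, 8/23]
R3 ← R3 − (33/23)·R1: [0, -648/23, 72/23]
R3 ← R3 − (9)·R2: [0, 0, 0]
2 nonzero rows, so rank(BC) = 2.

2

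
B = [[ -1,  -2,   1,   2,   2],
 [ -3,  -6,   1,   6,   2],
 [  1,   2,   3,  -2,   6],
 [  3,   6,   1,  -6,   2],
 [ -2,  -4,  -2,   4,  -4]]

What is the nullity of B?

3

Row reduce to echelon form.
R2 ← R2 − (3)·R1: [0, 0, -2, 0, -4]
R3 ← R3 + R1: [0, 0, 4, 0, 8]
R4 ← R4 + (3)·R1: [0, 0, 4, 0, 8]
R5 ← R5 − (2)·R1: [0, 0, -4, 0, -8]
R3 ← R3 + (2)·R2: [0, 0, 0, 0, 0]
R4 ← R4 + (2)·R2: [0, 0, 0, 0, 0]
R5 ← R5 − (2)·R2: [0, 0, 0, 0, 0]
2 nonzero rows, so rank(B) = 2.
B has 5 columns; by rank–nullity, nullity = 5 − 2 = 3.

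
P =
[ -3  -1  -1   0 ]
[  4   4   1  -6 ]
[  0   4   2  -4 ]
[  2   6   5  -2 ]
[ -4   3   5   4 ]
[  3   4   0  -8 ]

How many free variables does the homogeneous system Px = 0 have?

Row reduce to echelon form.
R2 ← R2 + (4/3)·R1: [0, 8/3, -1/3, -6]
R4 ← R4 + (2/3)·R1: [0, 16/3, 13/3, -2]
R5 ← R5 − (4/3)·R1: [0, 13/3, 19/3, 4]
R6 ← R6 + R1: [0, 3, -1, -8]
R3 ← R3 − (3/2)·R2: [0, 0, 5/2, 5]
R4 ← R4 − (2)·R2: [0, 0, 5, 10]
R5 ← R5 − (13/8)·R2: [0, 0, 55/8, 55/4]
R6 ← R6 − (9/8)·R2: [0, 0, -5/8, -5/4]
R4 ← R4 − (2)·R3: [0, 0, 0, 0]
R5 ← R5 − (11/4)·R3: [0, 0, 0, 0]
R6 ← R6 + (1/4)·R3: [0, 0, 0, 0]
3 nonzero rows, so rank(P) = 3.
P has 4 columns; by rank–nullity, nullity = 4 − 3 = 1.

1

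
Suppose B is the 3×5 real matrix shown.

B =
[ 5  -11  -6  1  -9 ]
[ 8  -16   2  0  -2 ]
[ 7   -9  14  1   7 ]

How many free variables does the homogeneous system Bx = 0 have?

2

Row reduce to echelon form.
R2 ← R2 − (8/5)·R1: [0, 8/5, 58/5, -8/5, 62/5]
R3 ← R3 − (7/5)·R1: [0, 32/5, 112/5, -2/5, 98/5]
R3 ← R3 − (4)·R2: [0, 0, -24, 6, -30]
3 nonzero rows, so rank(B) = 3.
B has 5 columns; by rank–nullity, nullity = 5 − 3 = 2.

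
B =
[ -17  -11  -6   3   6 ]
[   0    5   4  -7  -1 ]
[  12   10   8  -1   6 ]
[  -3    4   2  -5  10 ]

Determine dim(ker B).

1

Row reduce to echelon form.
R3 ← R3 + (12/17)·R1: [0, 38/17, 64/17, 19/17, 174/17]
R4 ← R4 − (3/17)·R1: [0, 101/17, 52/17, -94/17, 152/17]
R3 ← R3 − (38/85)·R2: [0, 0, 168/85, 361/85, 908/85]
R4 ← R4 − (101/85)·R2: [0, 0, -144/85, 237/85, 861/85]
R4 ← R4 + (6/7)·R3: [0, 0, 0, 45/7, 135/7]
4 nonzero rows, so rank(B) = 4.
B has 5 columns; by rank–nullity, nullity = 5 − 4 = 1.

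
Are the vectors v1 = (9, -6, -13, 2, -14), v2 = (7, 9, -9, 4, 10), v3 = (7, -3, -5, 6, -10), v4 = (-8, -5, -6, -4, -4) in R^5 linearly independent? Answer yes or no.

yes

Form the matrix with these vectors as rows and row reduce.
R2 ← R2 − (7/9)·R1: [0, 41/3, 10/9, 22/9, 188/9]
R3 ← R3 − (7/9)·R1: [0, 5/3, 46/9, 40/9, 8/9]
R4 ← R4 + (8/9)·R1: [0, -31/3, -158/9, -20/9, -148/9]
R3 ← R3 − (5/41)·R2: [0, 0, 204/41, 170/41, -68/41]
R4 ← R4 + (31/41)·R2: [0, 0, -2056/123, -46/123, -80/123]
R4 ← R4 + (514/153)·R3: [0, 0, 0, 122/9, -56/9]
4 nonzero rows, so the 4 vectors span a space of dimension 4.
Since 4 = 4, the vectors are linearly independent.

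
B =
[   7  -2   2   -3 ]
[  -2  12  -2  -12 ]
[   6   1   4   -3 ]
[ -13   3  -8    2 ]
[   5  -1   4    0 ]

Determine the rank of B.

Row reduce to echelon form.
R2 ← R2 + (2/7)·R1: [0, 80/7, -10/7, -90/7]
R3 ← R3 − (6/7)·R1: [0, 19/7, 16/7, -3/7]
R4 ← R4 + (13/7)·R1: [0, -5/7, -30/7, -25/7]
R5 ← R5 − (5/7)·R1: [0, 3/7, 18/7, 15/7]
R3 ← R3 − (19/80)·R2: [0, 0, 21/8, 21/8]
R4 ← R4 + (1/16)·R2: [0, 0, -35/8, -35/8]
R5 ← R5 − (3/80)·R2: [0, 0, 21/8, 21/8]
R4 ← R4 + (5/3)·R3: [0, 0, 0, 0]
R5 ← R5 − R3: [0, 0, 0, 0]
Echelon form has 3 nonzero rows, so rank(B) = 3.

3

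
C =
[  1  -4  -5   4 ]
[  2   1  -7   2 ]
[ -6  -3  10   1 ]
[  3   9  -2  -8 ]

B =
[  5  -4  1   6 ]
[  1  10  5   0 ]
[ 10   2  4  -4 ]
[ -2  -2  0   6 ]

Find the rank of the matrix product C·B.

4

First compute CB:
[[-57, -62, -39,  50],
 [-63, -16, -21,  52],
 [ 65,  12,  19, -70],
 [ 20,  90,  40, -22]]
Now row reduce the product.
R2 ← R2 − (21/19)·R1: [0, 998/19, 420/19, -62/19]
R3 ← R3 + (65/57)·R1: [0, -3346/57, -484/19, -740/57]
R4 ← R4 + (20/57)·R1: [0, 3890/57, 500/19, -254/57]
R3 ← R3 + (1673/1497)·R2: [0, 0, -384/499, -8298/499]
R4 ← R4 − (1945/1497)·R2: [0, 0, -1200/499, -108/499]
R4 ← R4 − (25/8)·R3: [0, 0, 0, 207/4]
4 nonzero rows, so rank(CB) = 4.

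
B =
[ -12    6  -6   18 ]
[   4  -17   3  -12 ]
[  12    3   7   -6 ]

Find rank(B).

Row reduce to echelon form.
R2 ← R2 + (1/3)·R1: [0, -15, 1, -6]
R3 ← R3 + R1: [0, 9, 1, 12]
R3 ← R3 + (3/5)·R2: [0, 0, 8/5, 42/5]
Echelon form has 3 nonzero rows, so rank(B) = 3.

3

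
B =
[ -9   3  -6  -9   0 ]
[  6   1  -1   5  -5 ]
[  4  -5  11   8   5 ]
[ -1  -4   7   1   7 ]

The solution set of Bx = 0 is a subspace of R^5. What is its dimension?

2

Row reduce to echelon form.
R2 ← R2 + (2/3)·R1: [0, 3, -5, -1, -5]
R3 ← R3 + (4/9)·R1: [0, -11/3, 25/3, 4, 5]
R4 ← R4 − (1/9)·R1: [0, -13/3, 23/3, 2, 7]
R3 ← R3 + (11/9)·R2: [0, 0, 20/9, 25/9, -10/9]
R4 ← R4 + (13/9)·R2: [0, 0, 4/9, 5/9, -2/9]
R4 ← R4 − (1/5)·R3: [0, 0, 0, 0, 0]
3 nonzero rows, so rank(B) = 3.
B has 5 columns; by rank–nullity, nullity = 5 − 3 = 2.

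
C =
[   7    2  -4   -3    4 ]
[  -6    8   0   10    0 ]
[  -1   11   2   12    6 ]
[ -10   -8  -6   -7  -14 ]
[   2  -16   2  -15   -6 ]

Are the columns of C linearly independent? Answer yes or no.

Row reduce C to echelon form.
R2 ← R2 + (6/7)·R1: [0, 68/7, -24/7, 52/7, 24/7]
R3 ← R3 + (1/7)·R1: [0, 79/7, 10/7, 81/7, 46/7]
R4 ← R4 + (10/7)·R1: [0, -36/7, -82/7, -79/7, -58/7]
R5 ← R5 − (2/7)·R1: [0, -116/7, 22/7, -99/7, -50/7]
R3 ← R3 − (79/68)·R2: [0, 0, 92/17, 50/17, 44/17]
R4 ← R4 + (9/17)·R2: [0, 0, -230/17, -125/17, -110/17]
R5 ← R5 + (29/17)·R2: [0, 0, -46/17, -25/17, -22/17]
R4 ← R4 + (5/2)·R3: [0, 0, 0, 0, 0]
R5 ← R5 + (1/2)·R3: [0, 0, 0, 0, 0]
3 pivots among 5 columns.
Only 3 < 5 pivot columns, so the columns are linearly dependent.

no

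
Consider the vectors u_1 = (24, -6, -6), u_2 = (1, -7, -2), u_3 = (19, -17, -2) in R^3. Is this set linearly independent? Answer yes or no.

yes

Form the matrix with these vectors as rows and row reduce.
R2 ← R2 − (1/24)·R1: [0, -27/4, -7/4]
R3 ← R3 − (19/24)·R1: [0, -49/4, 11/4]
R3 ← R3 − (49/27)·R2: [0, 0, 160/27]
3 nonzero rows, so the 3 vectors span a space of dimension 3.
Since 3 = 3, the vectors are linearly independent.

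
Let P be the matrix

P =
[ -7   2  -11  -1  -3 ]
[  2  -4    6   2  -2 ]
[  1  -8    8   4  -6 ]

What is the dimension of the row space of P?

2

Row reduce to echelon form.
R2 ← R2 + (2/7)·R1: [0, -24/7, 20/7, 12/7, -20/7]
R3 ← R3 + (1/7)·R1: [0, -54/7, 45/7, 27/7, -45/7]
R3 ← R3 − (9/4)·R2: [0, 0, 0, 0, 0]
Echelon form has 2 nonzero rows, so rank(P) = 2.
The row space has dimension equal to the rank: 2.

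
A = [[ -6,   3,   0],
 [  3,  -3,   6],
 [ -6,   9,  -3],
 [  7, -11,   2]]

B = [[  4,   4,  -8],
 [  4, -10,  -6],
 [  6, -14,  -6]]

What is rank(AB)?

First compute AB:
[[-12, -54,  30],
 [ 36, -42, -42],
 [ -6, -72,  12],
 [ -4, 110,  -2]]
Now row reduce the product.
R2 ← R2 + (3)·R1: [0, -204, 48]
R3 ← R3 − (1/2)·R1: [0, -45, -3]
R4 ← R4 − (1/3)·R1: [0, 128, -12]
R3 ← R3 − (15/68)·R2: [0, 0, -231/17]
R4 ← R4 + (32/51)·R2: [0, 0, 308/17]
R4 ← R4 + (4/3)·R3: [0, 0, 0]
3 nonzero rows, so rank(AB) = 3.

3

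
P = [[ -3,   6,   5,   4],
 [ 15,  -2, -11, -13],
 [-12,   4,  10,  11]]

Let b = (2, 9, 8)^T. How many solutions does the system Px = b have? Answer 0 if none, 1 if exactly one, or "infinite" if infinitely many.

Row reduce the augmented matrix [P | b].
R2 ← R2 + (5)·R1: [0, 28, 14, 7, 19]
R3 ← R3 − (4)·R1: [0, -20, -10, -5, 0]
R3 ← R3 + (5/7)·R2: [0, 0, 0, 0, 95/7]
The echelon form has 3 nonzero rows; the last pivot sits in the augmented column, so rank(P) = 2 but rank([P|b]) = 3.
Since the ranks differ, the system is inconsistent.
It has no solutions.

0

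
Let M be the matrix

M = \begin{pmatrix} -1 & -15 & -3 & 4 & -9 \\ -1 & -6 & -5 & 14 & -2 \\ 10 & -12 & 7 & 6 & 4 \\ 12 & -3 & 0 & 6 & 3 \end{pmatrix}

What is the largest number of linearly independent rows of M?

4

Row reduce to echelon form.
R2 ← R2 − R1: [0, 9, -2, 10, 7]
R3 ← R3 + (10)·R1: [0, -162, -23, 46, -86]
R4 ← R4 + (12)·R1: [0, -183, -36, 54, -105]
R3 ← R3 + (18)·R2: [0, 0, -59, 226, 40]
R4 ← R4 + (61/3)·R2: [0, 0, -230/3, 772/3, 112/3]
R4 ← R4 − (230/177)·R3: [0, 0, 0, -2144/59, -864/59]
Echelon form has 4 nonzero rows, so rank(M) = 4.
The rank gives the maximum number of linearly independent rows: 4.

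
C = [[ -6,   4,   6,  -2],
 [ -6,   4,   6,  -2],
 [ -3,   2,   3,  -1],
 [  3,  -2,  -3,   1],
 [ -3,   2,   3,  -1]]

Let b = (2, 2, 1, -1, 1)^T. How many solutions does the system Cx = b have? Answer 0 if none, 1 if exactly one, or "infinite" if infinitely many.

infinite

Row reduce the augmented matrix [C | b].
R2 ← R2 − R1: [0, 0, 0, 0, 0]
R3 ← R3 − (1/2)·R1: [0, 0, 0, 0, 0]
R4 ← R4 + (1/2)·R1: [0, 0, 0, 0, 0]
R5 ← R5 − (1/2)·R1: [0, 0, 0, 0, 0]
The echelon form has 1 nonzero rows, and every pivot lies in the first 4 columns, so rank(C) = rank([C|b]) = 1.
The system is consistent.
rank = 1 < 4 unknowns, so there are infinitely many solutions.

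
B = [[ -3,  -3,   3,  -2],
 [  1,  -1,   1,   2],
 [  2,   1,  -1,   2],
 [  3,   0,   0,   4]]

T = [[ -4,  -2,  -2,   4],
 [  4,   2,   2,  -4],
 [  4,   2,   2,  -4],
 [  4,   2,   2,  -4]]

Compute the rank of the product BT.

1

First compute BT:
[[  4,   2,   2,  -4],
 [  4,   2,   2,  -4],
 [  0,   0,   0,   0],
 [  4,   2,   2,  -4]]
Now row reduce the product.
R2 ← R2 − R1: [0, 0, 0, 0]
R4 ← R4 − R1: [0, 0, 0, 0]
1 nonzero row, so rank(BT) = 1.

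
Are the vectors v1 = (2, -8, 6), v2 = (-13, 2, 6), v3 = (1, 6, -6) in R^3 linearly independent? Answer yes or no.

no

Form the matrix with these vectors as rows and row reduce.
R2 ← R2 + (13/2)·R1: [0, -50, 45]
R3 ← R3 − (1/2)·R1: [0, 10, -9]
R3 ← R3 + (1/5)·R2: [0, 0, 0]
2 nonzero rows, so the 3 vectors span a space of dimension 2.
Since 2 < 3, the vectors are linearly dependent.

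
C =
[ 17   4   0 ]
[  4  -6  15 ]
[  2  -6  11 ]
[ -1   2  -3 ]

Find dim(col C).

3

Row reduce to echelon form.
R2 ← R2 − (4/17)·R1: [0, -118/17, 15]
R3 ← R3 − (2/17)·R1: [0, -110/17, 11]
R4 ← R4 + (1/17)·R1: [0, 38/17, -3]
R3 ← R3 − (55/59)·R2: [0, 0, -176/59]
R4 ← R4 + (19/59)·R2: [0, 0, 108/59]
R4 ← R4 + (27/44)·R3: [0, 0, 0]
Echelon form has 3 nonzero rows, so rank(C) = 3.
The column space has dimension equal to the rank: 3.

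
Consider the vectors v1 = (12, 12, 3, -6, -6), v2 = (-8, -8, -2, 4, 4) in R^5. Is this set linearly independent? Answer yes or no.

no

Form the matrix with these vectors as rows and row reduce.
R2 ← R2 + (2/3)·R1: [0, 0, 0, 0, 0]
1 nonzero row, so the 2 vectors span a space of dimension 1.
Since 1 < 2, the vectors are linearly dependent.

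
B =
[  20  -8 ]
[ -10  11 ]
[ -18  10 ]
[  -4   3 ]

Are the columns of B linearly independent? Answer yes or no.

yes

Row reduce B to echelon form.
R2 ← R2 + (1/2)·R1: [0, 7]
R3 ← R3 + (9/10)·R1: [0, 14/5]
R4 ← R4 + (1/5)·R1: [0, 7/5]
R3 ← R3 − (2/5)·R2: [0, 0]
R4 ← R4 − (1/5)·R2: [0, 0]
2 pivots among 2 columns.
Every column is a pivot column, so the columns are linearly independent.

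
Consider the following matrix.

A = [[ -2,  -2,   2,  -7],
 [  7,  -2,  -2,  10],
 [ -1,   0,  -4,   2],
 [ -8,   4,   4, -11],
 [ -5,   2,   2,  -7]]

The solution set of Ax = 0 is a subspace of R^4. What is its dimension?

1

Row reduce to echelon form.
R2 ← R2 + (7/2)·R1: [0, -9, 5, -29/2]
R3 ← R3 − (1/2)·R1: [0, 1, -5, 11/2]
R4 ← R4 − (4)·R1: [0, 12, -4, 17]
R5 ← R5 − (5/2)·R1: [0, 7, -3, 21/2]
R3 ← R3 + (1/9)·R2: [0, 0, -40/9, 35/9]
R4 ← R4 + (4/3)·R2: [0, 0, 8/3, -7/3]
R5 ← R5 + (7/9)·R2: [0, 0, 8/9, -7/9]
R4 ← R4 + (3/5)·R3: [0, 0, 0, 0]
R5 ← R5 + (1/5)·R3: [0, 0, 0, 0]
3 nonzero rows, so rank(A) = 3.
A has 4 columns; by rank–nullity, nullity = 4 − 3 = 1.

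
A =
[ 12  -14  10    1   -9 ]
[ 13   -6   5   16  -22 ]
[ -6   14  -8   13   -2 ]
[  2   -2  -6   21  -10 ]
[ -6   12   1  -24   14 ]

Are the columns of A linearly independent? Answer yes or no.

yes

Row reduce A to echelon form.
R2 ← R2 − (13/12)·R1: [0, 55/6, -35/6, 179/12, -49/4]
R3 ← R3 + (1/2)·R1: [0, 7, -3, 27/2, -13/2]
R4 ← R4 − (1/6)·R1: [0, 1/3, -23/3, 125/6, -17/2]
R5 ← R5 + (1/2)·R1: [0, 5, 6, -47/2, 19/2]
R3 ← R3 − (42/55)·R2: [0, 0, 16/11, 116/55, 157/55]
R4 ← R4 − (2/55)·R2: [0, 0, -82/11, 1116/55, -443/55]
R5 ← R5 − (6/11)·R2: [0, 0, 101/11, -348/11, 178/11]
R4 ← R4 + (41/8)·R3: [0, 0, 0, 311/10, 263/40]
R5 ← R5 − (101/16)·R3: [0, 0, 0, -899/20, -147/80]
R5 ← R5 + (899/622)·R4: [0, 0, 0, 0, 2384/311]
5 pivots among 5 columns.
Every column is a pivot column, so the columns are linearly independent.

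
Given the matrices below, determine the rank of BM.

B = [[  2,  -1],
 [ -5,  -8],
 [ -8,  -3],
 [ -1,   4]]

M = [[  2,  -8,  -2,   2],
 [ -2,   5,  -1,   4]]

First compute BM:
[[  6, -21,  -3,   0],
 [  6,   0,  18, -42],
 [-10,  49,  19, -28],
 [-10,  28,  -2,  14]]
Now row reduce the product.
R2 ← R2 − R1: [0, 21, 21, -42]
R3 ← R3 + (5/3)·R1: [0, 14, 14, -28]
R4 ← R4 + (5/3)·R1: [0, -7, -7, 14]
R3 ← R3 − (2/3)·R2: [0, 0, 0, 0]
R4 ← R4 + (1/3)·R2: [0, 0, 0, 0]
2 nonzero rows, so rank(BM) = 2.

2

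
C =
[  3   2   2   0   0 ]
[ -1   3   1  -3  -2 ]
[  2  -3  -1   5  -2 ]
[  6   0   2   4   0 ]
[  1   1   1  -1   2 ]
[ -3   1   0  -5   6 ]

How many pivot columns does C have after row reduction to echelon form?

Row reduce to echelon form.
R2 ← R2 + (1/3)·R1: [0, 11/3, 5/3, -3, -2]
R3 ← R3 − (2/3)·R1: [0, -13/3, -7/3, 5, -2]
R4 ← R4 − (2)·R1: [0, -4, -2, 4, 0]
R5 ← R5 − (1/3)·R1: [0, 1/3, 1/3, -1, 2]
R6 ← R6 + R1: [0, 3, 2, -5, 6]
R3 ← R3 + (13/11)·R2: [0, 0, -4/11, 16/11, -48/11]
R4 ← R4 + (12/11)·R2: [0, 0, -2/11, 8/11, -24/11]
R5 ← R5 − (1/11)·R2: [0, 0, 2/11, -8/11, 24/11]
R6 ← R6 − (9/11)·R2: [0, 0, 7/11, -28/11, 84/11]
R4 ← R4 − (1/2)·R3: [0, 0, 0, 0, 0]
R5 ← R5 + (1/2)·R3: [0, 0, 0, 0, 0]
R6 ← R6 + (7/4)·R3: [0, 0, 0, 0, 0]
Echelon form has 3 nonzero rows, so rank(C) = 3.
Each nonzero row contributes one pivot column: 3 pivot columns.

3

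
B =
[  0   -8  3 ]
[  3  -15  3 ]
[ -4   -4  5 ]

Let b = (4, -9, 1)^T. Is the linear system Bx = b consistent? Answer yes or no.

no

Row reduce the augmented matrix [B | b].
Swap R1 ↔ R2
R3 ← R3 + (4/3)·R1: [0, -24, 9, -11]
R3 ← R3 − (3)·R2: [0, 0, 0, -23]
The echelon form has 3 nonzero rows; the last pivot sits in the augmented column, so rank(B) = 2 but rank([B|b]) = 3.
Since the ranks differ, the system is inconsistent.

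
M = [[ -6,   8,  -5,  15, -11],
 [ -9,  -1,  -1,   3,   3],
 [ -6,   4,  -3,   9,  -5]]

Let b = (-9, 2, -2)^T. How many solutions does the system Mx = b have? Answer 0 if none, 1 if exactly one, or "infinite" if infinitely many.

Row reduce the augmented matrix [M | b].
R2 ← R2 − (3/2)·R1: [0, -13, 13/2, -39/2, 39/2, 31/2]
R3 ← R3 − R1: [0, -4, 2, -6, 6, 7]
R3 ← R3 − (4/13)·R2: [0, 0, 0, 0, 0, 29/13]
The echelon form has 3 nonzero rows; the last pivot sits in the augmented column, so rank(M) = 2 but rank([M|b]) = 3.
Since the ranks differ, the system is inconsistent.
It has no solutions.

0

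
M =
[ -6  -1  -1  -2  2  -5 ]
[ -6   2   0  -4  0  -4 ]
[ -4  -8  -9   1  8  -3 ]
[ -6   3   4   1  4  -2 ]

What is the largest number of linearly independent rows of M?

4

Row reduce to echelon form.
R2 ← R2 − R1: [0, 3, 1, -2, -2, 1]
R3 ← R3 − (2/3)·R1: [0, -22/3, -25/3, 7/3, 20/3, 1/3]
R4 ← R4 − R1: [0, 4, 5, 3, 2, 3]
R3 ← R3 + (22/9)·R2: [0, 0, -53/9, -23/9, 16/9, 25/9]
R4 ← R4 − (4/3)·R2: [0, 0, 11/3, 17/3, 14/3, 5/3]
R4 ← R4 + (33/53)·R3: [0, 0, 0, 216/53, 306/53, 180/53]
Echelon form has 4 nonzero rows, so rank(M) = 4.
The rank gives the maximum number of linearly independent rows: 4.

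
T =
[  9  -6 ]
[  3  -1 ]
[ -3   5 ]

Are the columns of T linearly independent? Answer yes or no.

Row reduce T to echelon form.
R2 ← R2 − (1/3)·R1: [0, 1]
R3 ← R3 + (1/3)·R1: [0, 3]
R3 ← R3 − (3)·R2: [0, 0]
2 pivots among 2 columns.
Every column is a pivot column, so the columns are linearly independent.

yes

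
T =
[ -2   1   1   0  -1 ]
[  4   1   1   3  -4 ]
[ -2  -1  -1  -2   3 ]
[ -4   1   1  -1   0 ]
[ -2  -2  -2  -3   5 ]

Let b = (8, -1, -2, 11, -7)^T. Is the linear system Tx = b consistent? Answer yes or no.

yes

Row reduce the augmented matrix [T | b].
R2 ← R2 + (2)·R1: [0, 3, 3, 3, -6, 15]
R3 ← R3 − R1: [0, -2, -2, -2, 4, -10]
R4 ← R4 − (2)·R1: [0, -1, -1, -1, 2, -5]
R5 ← R5 − R1: [0, -3, -3, -3, 6, -15]
R3 ← R3 + (2/3)·R2: [0, 0, 0, 0, 0, 0]
R4 ← R4 + (1/3)·R2: [0, 0, 0, 0, 0, 0]
R5 ← R5 + R2: [0, 0, 0, 0, 0, 0]
The echelon form has 2 nonzero rows, and every pivot lies in the first 5 columns, so rank(T) = rank([T|b]) = 2.
The system is consistent.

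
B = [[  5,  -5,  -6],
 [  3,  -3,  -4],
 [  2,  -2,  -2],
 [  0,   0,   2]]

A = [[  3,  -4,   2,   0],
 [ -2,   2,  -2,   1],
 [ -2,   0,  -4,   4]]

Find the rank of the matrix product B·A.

2

First compute BA:
[[ 37, -30,  44, -29],
 [ 23, -18,  28, -19],
 [ 14, -12,  16, -10],
 [ -4,   0,  -8,   8]]
Now row reduce the product.
R2 ← R2 − (23/37)·R1: [0, 24/37, 24/37, -36/37]
R3 ← R3 − (14/37)·R1: [0, -24/37, -24/37, 36/37]
R4 ← R4 + (4/37)·R1: [0, -120/37, -120/37, 180/37]
R3 ← R3 + R2: [0, 0, 0, 0]
R4 ← R4 + (5)·R2: [0, 0, 0, 0]
2 nonzero rows, so rank(BA) = 2.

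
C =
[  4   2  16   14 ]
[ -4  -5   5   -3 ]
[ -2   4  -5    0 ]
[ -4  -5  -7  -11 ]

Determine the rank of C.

3

Row reduce to echelon form.
R2 ← R2 + R1: [0, -3, 21, 11]
R3 ← R3 + (1/2)·R1: [0, 5, 3, 7]
R4 ← R4 + R1: [0, -3, 9, 3]
R3 ← R3 + (5/3)·R2: [0, 0, 38, 76/3]
R4 ← R4 − R2: [0, 0, -12, -8]
R4 ← R4 + (6/19)·R3: [0, 0, 0, 0]
Echelon form has 3 nonzero rows, so rank(C) = 3.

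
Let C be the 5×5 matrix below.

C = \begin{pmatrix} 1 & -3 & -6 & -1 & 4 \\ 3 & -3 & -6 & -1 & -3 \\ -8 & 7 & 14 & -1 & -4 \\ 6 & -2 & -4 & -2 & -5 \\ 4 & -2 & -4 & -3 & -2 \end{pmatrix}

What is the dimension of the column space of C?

Row reduce to echelon form.
R2 ← R2 − (3)·R1: [0, 6, 12, 2, -15]
R3 ← R3 + (8)·R1: [0, -17, -34, -9, 28]
R4 ← R4 − (6)·R1: [0, 16, 32, 4, -29]
R5 ← R5 − (4)·R1: [0, 10, 20, 1, -18]
R3 ← R3 + (17/6)·R2: [0, 0, 0, -10/3, -29/2]
R4 ← R4 − (8/3)·R2: [0, 0, 0, -4/3, 11]
R5 ← R5 − (5/3)·R2: [0, 0, 0, -7/3, 7]
R4 ← R4 − (2/5)·R3: [0, 0, 0, 0, 84/5]
R5 ← R5 − (7/10)·R3: [0, 0, 0, 0, 343/20]
R5 ← R5 − (49/48)·R4: [0, 0, 0, 0, 0]
Echelon form has 4 nonzero rows, so rank(C) = 4.
The column space has dimension equal to the rank: 4.

4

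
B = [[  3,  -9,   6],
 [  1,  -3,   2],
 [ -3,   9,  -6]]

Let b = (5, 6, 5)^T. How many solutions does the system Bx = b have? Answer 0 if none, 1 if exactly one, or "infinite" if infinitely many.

Row reduce the augmented matrix [B | b].
R2 ← R2 − (1/3)·R1: [0, 0, 0, 13/3]
R3 ← R3 + R1: [0, 0, 0, 10]
R3 ← R3 − (30/13)·R2: [0, 0, 0, 0]
The echelon form has 2 nonzero rows; the last pivot sits in the augmented column, so rank(B) = 1 but rank([B|b]) = 2.
Since the ranks differ, the system is inconsistent.
It has no solutions.

0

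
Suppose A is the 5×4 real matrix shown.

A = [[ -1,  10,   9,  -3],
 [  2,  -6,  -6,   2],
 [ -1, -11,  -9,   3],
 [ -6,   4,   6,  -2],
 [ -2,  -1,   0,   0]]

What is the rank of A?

Row reduce to echelon form.
R2 ← R2 + (2)·R1: [0, 14, 12, -4]
R3 ← R3 − R1: [0, -21, -18, 6]
R4 ← R4 − (6)·R1: [0, -56, -48, 16]
R5 ← R5 − (2)·R1: [0, -21, -18, 6]
R3 ← R3 + (3/2)·R2: [0, 0, 0, 0]
R4 ← R4 + (4)·R2: [0, 0, 0, 0]
R5 ← R5 + (3/2)·R2: [0, 0, 0, 0]
Echelon form has 2 nonzero rows, so rank(A) = 2.

2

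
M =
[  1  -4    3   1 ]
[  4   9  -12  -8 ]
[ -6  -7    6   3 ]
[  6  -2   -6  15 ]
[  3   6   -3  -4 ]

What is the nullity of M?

Row reduce to echelon form.
R2 ← R2 − (4)·R1: [0, 25, -24, -12]
R3 ← R3 + (6)·R1: [0, -31, 24, 9]
R4 ← R4 − (6)·R1: [0, 22, -24, 9]
R5 ← R5 − (3)·R1: [0, 18, -12, -7]
R3 ← R3 + (31/25)·R2: [0, 0, -144/25, -147/25]
R4 ← R4 − (22/25)·R2: [0, 0, -72/25, 489/25]
R5 ← R5 − (18/25)·R2: [0, 0, 132/25, 41/25]
R4 ← R4 − (1/2)·R3: [0, 0, 0, 45/2]
R5 ← R5 + (11/12)·R3: [0, 0, 0, -15/4]
R5 ← R5 + (1/6)·R4: [0, 0, 0, 0]
4 nonzero rows, so rank(M) = 4.
M has 4 columns; by rank–nullity, nullity = 4 − 4 = 0.

0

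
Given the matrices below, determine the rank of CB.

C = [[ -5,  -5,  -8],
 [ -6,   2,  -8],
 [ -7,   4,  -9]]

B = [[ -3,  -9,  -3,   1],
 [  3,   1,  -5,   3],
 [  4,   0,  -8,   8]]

First compute CB:
[[-32,  40, 104, -84],
 [ -8,  56,  72, -64],
 [ -3,  67,  73, -67]]
Now row reduce the product.
R2 ← R2 − (1/4)·R1: [0, 46, 46, -43]
R3 ← R3 − (3/32)·R1: [0, 253/4, 253/4, -473/8]
R3 ← R3 − (11/8)·R2: [0, 0, 0, 0]
2 nonzero rows, so rank(CB) = 2.

2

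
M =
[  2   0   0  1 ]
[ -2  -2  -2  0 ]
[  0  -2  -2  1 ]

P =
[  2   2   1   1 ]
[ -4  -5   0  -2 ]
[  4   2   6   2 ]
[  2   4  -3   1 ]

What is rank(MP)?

2

First compute MP:
[[  6,   8,  -1,   3],
 [ -4,   2, -14,  -2],
 [  2,  10, -15,   1]]
Now row reduce the product.
R2 ← R2 + (2/3)·R1: [0, 22/3, -44/3, 0]
R3 ← R3 − (1/3)·R1: [0, 22/3, -44/3, 0]
R3 ← R3 − R2: [0, 0, 0, 0]
2 nonzero rows, so rank(MP) = 2.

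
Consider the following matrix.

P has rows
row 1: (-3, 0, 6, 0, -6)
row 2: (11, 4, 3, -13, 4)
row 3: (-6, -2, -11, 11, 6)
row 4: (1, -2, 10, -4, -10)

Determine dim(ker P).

2

Row reduce to echelon form.
R2 ← R2 + (11/3)·R1: [0, 4, 25, -13, -18]
R3 ← R3 − (2)·R1: [0, -2, -23, 11, 18]
R4 ← R4 + (1/3)·R1: [0, -2, 12, -4, -12]
R3 ← R3 + (1/2)·R2: [0, 0, -21/2, 9/2, 9]
R4 ← R4 + (1/2)·R2: [0, 0, 49/2, -21/2, -21]
R4 ← R4 + (7/3)·R3: [0, 0, 0, 0, 0]
3 nonzero rows, so rank(P) = 3.
P has 5 columns; by rank–nullity, nullity = 5 − 3 = 2.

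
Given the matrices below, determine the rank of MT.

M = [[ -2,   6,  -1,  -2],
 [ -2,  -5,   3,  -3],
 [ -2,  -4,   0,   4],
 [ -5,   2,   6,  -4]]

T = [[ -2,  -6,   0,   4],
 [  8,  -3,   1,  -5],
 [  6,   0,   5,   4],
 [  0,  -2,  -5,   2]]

4

First compute MT:
[[ 46,  -2,  11, -46],
 [-18,  33,  25,  23],
 [-28,  16, -24,  20],
 [ 62,  32,  52, -14]]
Now row reduce the product.
R2 ← R2 + (9/23)·R1: [0, 741/23, 674/23, 5]
R3 ← R3 + (14/23)·R1: [0, 340/23, -398/23, -8]
R4 ← R4 − (31/23)·R1: [0, 798/23, 855/23, 48]
R3 ← R3 − (340/741)·R2: [0, 0, -22786/741, -7628/741]
R4 ← R4 − (14/13)·R2: [0, 0, 73/13, 554/13]
R4 ← R4 + (4161/22786)·R3: [0, 0, 0, 464100/11393]
4 nonzero rows, so rank(MT) = 4.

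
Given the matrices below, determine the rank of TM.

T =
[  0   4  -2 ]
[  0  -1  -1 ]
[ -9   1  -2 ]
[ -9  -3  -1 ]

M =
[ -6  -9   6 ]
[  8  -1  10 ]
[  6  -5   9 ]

3

First compute TM:
[[ 20,   6,  22],
 [-14,   6, -19],
 [ 50,  90, -62],
 [ 24,  89, -93]]
Now row reduce the product.
R2 ← R2 + (7/10)·R1: [0, 51/5, -18/5]
R3 ← R3 − (5/2)·R1: [0, 75, -117]
R4 ← R4 − (6/5)·R1: [0, 409/5, -597/5]
R3 ← R3 − (125/17)·R2: [0, 0, -1539/17]
R4 ← R4 − (409/51)·R2: [0, 0, -1539/17]
R4 ← R4 − R3: [0, 0, 0]
3 nonzero rows, so rank(TM) = 3.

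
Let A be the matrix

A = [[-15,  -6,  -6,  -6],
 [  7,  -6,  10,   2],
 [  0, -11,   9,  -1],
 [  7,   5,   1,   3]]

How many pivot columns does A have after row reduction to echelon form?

Row reduce to echelon form.
R2 ← R2 + (7/15)·R1: [0, -44/5, 36/5, -4/5]
R4 ← R4 + (7/15)·R1: [0, 11/5, -9/5, 1/5]
R3 ← R3 − (5/4)·R2: [0, 0, 0, 0]
R4 ← R4 + (1/4)·R2: [0, 0, 0, 0]
Echelon form has 2 nonzero rows, so rank(A) = 2.
Each nonzero row contributes one pivot column: 2 pivot columns.

2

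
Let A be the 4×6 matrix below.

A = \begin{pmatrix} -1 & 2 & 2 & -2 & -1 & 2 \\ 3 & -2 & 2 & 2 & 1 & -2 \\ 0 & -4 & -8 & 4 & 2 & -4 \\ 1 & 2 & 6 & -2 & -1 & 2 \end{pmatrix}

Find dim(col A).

2

Row reduce to echelon form.
R2 ← R2 + (3)·R1: [0, 4, 8, -4, -2, 4]
R4 ← R4 + R1: [0, 4, 8, -4, -2, 4]
R3 ← R3 + R2: [0, 0, 0, 0, 0, 0]
R4 ← R4 − R2: [0, 0, 0, 0, 0, 0]
Echelon form has 2 nonzero rows, so rank(A) = 2.
The column space has dimension equal to the rank: 2.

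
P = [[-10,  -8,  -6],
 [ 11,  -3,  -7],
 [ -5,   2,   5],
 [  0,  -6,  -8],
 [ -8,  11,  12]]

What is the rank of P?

Row reduce to echelon form.
R2 ← R2 + (11/10)·R1: [0, -59/5, -68/5]
R3 ← R3 − (1/2)·R1: [0, 6, 8]
R5 ← R5 − (4/5)·R1: [0, 87/5, 84/5]
R3 ← R3 + (30/59)·R2: [0, 0, 64/59]
R4 ← R4 − (30/59)·R2: [0, 0, -64/59]
R5 ← R5 + (87/59)·R2: [0, 0, -192/59]
R4 ← R4 + R3: [0, 0, 0]
R5 ← R5 + (3)·R3: [0, 0, 0]
Echelon form has 3 nonzero rows, so rank(P) = 3.

3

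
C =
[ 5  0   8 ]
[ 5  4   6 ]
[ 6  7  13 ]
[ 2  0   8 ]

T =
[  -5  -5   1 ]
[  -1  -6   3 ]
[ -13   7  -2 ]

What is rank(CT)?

3

First compute CT:
[[-129,  31, -11],
 [-107,  -7,   5],
 [-206,  19,   1],
 [-114,  46, -14]]
Now row reduce the product.
R2 ← R2 − (107/129)·R1: [0, -4220/129, 1822/129]
R3 ← R3 − (206/129)·R1: [0, -3935/129, 2395/129]
R4 ← R4 − (38/43)·R1: [0, 800/43, -184/43]
R3 ← R3 − (787/844)·R2: [0, 0, 2277/422]
R4 ← R4 + (120/211)·R2: [0, 0, 792/211]
R4 ← R4 − (16/23)·R3: [0, 0, 0]
3 nonzero rows, so rank(CT) = 3.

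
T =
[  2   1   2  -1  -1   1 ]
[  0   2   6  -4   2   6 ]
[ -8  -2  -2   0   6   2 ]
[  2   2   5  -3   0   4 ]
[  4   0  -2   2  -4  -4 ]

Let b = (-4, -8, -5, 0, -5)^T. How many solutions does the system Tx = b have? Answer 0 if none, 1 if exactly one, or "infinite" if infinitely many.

Row reduce the augmented matrix [T | b].
R3 ← R3 + (4)·R1: [0, 2, 6, -4, 2, 6, -21]
R4 ← R4 − R1: [0, 1, 3, -2, 1, 3, 4]
R5 ← R5 − (2)·R1: [0, -2, -6, 4, -2, -6, 3]
R3 ← R3 − R2: [0, 0, 0, 0, 0, 0, -13]
R4 ← R4 − (1/2)·R2: [0, 0, 0, 0, 0, 0, 8]
R5 ← R5 + R2: [0, 0, 0, 0, 0, 0, -5]
R4 ← R4 + (8/13)·R3: [0, 0, 0, 0, 0, 0, 0]
R5 ← R5 − (5/13)·R3: [0, 0, 0, 0, 0, 0, 0]
The echelon form has 3 nonzero rows; the last pivot sits in the augmented column, so rank(T) = 2 but rank([T|b]) = 3.
Since the ranks differ, the system is inconsistent.
It has no solutions.

0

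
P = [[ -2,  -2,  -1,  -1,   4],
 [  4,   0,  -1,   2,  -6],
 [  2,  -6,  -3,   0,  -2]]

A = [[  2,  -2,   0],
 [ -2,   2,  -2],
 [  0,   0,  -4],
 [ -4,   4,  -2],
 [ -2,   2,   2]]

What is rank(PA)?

2

First compute PA:
[[ -4,   4,  18],
 [ 12, -12, -12],
 [ 20, -20,  20]]
Now row reduce the product.
R2 ← R2 + (3)·R1: [0, 0, 42]
R3 ← R3 + (5)·R1: [0, 0, 110]
R3 ← R3 − (55/21)·R2: [0, 0, 0]
2 nonzero rows, so rank(PA) = 2.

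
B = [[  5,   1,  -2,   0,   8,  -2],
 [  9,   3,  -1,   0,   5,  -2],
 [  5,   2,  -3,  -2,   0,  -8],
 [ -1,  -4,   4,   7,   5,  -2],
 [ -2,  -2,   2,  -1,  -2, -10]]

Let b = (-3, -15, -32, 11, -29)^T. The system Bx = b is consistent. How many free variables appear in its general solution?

1

Row reduce the augmented matrix [B | b].
R2 ← R2 − (9/5)·R1: [0, 6/5, 13/5, 0, -47/5, 8/5, -48/5]
R3 ← R3 − R1: [0, 1, -1, -2, -8, -6, -29]
R4 ← R4 + (1/5)·R1: [0, -19/5, 18/5, 7, 33/5, -12/5, 52/5]
R5 ← R5 + (2/5)·R1: [0, -8/5, 6/5, -1, 6/5, -54/5, -151/5]
R3 ← R3 − (5/6)·R2: [0, 0, -19/6, -2, -1/6, -22/3, -21]
R4 ← R4 + (19/6)·R2: [0, 0, 71/6, 7, -139/6, 8/3, -20]
R5 ← R5 + (4/3)·R2: [0, 0, 14/3, -1, -34/3, -26/3, -43]
R4 ← R4 + (71/19)·R3: [0, 0, 0, -9/19, -452/19, -470/19, -1871/19]
R5 ← R5 + (28/19)·R3: [0, 0, 0, -75/19, -220/19, -370/19, -1405/19]
R5 ← R5 − (25/3)·R4: [0, 0, 0, 0, 560/3, 560/3, 2240/3]
The echelon form has 5 nonzero rows, and every pivot lies in the first 6 columns, so rank(B) = rank([B|b]) = 5.
The system is consistent.
Free variables = (unknowns) − (rank) = 6 − 5 = 1.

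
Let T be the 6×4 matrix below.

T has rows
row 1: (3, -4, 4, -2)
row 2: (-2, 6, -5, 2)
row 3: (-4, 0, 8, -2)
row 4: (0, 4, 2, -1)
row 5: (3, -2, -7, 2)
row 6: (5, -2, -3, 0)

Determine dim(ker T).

Row reduce to echelon form.
R2 ← R2 + (2/3)·R1: [0, 10/3, -7/3, 2/3]
R3 ← R3 + (4/3)·R1: [0, -16/3, 40/3, -14/3]
R5 ← R5 − R1: [0, 2, -11, 4]
R6 ← R6 − (5/3)·R1: [0, 14/3, -29/3, 10/3]
R3 ← R3 + (8/5)·R2: [0, 0, 48/5, -18/5]
R4 ← R4 − (6/5)·R2: [0, 0, 24/5, -9/5]
R5 ← R5 − (3/5)·R2: [0, 0, -48/5, 18/5]
R6 ← R6 − (7/5)·R2: [0, 0, -32/5, 12/5]
R4 ← R4 − (1/2)·R3: [0, 0, 0, 0]
R5 ← R5 + R3: [0, 0, 0, 0]
R6 ← R6 + (2/3)·R3: [0, 0, 0, 0]
3 nonzero rows, so rank(T) = 3.
T has 4 columns; by rank–nullity, nullity = 4 − 3 = 1.

1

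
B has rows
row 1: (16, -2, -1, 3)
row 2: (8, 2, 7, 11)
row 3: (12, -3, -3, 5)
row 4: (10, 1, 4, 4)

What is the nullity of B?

Row reduce to echelon form.
R2 ← R2 − (1/2)·R1: [0, 3, 15/2, 19/2]
R3 ← R3 − (3/4)·R1: [0, -3/2, -9/4, 11/4]
R4 ← R4 − (5/8)·R1: [0, 9/4, 37/8, 17/8]
R3 ← R3 + (1/2)·R2: [0, 0, 3/2, 15/2]
R4 ← R4 − (3/4)·R2: [0, 0, -1, -5]
R4 ← R4 + (2/3)·R3: [0, 0, 0, 0]
3 nonzero rows, so rank(B) = 3.
B has 4 columns; by rank–nullity, nullity = 4 − 3 = 1.

1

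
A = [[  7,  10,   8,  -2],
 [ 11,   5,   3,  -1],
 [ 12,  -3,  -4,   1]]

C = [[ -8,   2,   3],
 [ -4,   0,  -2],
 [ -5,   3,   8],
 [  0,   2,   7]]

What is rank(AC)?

First compute AC:
[[-136,  34,  51],
 [-123,  29,  40],
 [-64,  14,  17]]
Now row reduce the product.
R2 ← R2 − (123/136)·R1: [0, -7/4, -49/8]
R3 ← R3 − (8/17)·R1: [0, -2, -7]
R3 ← R3 − (8/7)·R2: [0, 0, 0]
2 nonzero rows, so rank(AC) = 2.

2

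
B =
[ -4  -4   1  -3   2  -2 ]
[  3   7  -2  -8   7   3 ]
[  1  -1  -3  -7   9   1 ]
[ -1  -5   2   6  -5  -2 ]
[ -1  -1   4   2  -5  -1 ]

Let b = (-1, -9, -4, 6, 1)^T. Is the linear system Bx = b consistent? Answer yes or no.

yes

Row reduce the augmented matrix [B | b].
R2 ← R2 + (3/4)·R1: [0, 4, -5/4, -41/4, 17/2, 3/2, -39/4]
R3 ← R3 + (1/4)·R1: [0, -2, -11/4, -31/4, 19/2, 1/2, -17/4]
R4 ← R4 − (1/4)·R1: [0, -4, 7/4, 27/4, -11/2, -3/2, 25/4]
R5 ← R5 − (1/4)·R1: [0, 0, 15/4, 11/4, -11/2, -1/2, 5/4]
R3 ← R3 + (1/2)·R2: [0, 0, -27/8, -103/8, 55/4, 5/4, -73/8]
R4 ← R4 + R2: [0, 0, 1/2, -7/2, 3, 0, -7/2]
R4 ← R4 + (4/27)·R3: [0, 0, 0, -146/27, 136/27, 5/27, -131/27]
R5 ← R5 + (10/9)·R3: [0, 0, 0, -104/9, 88/9, 8/9, -80/9]
R5 ← R5 − (156/73)·R4: [0, 0, 0, 0, -72/73, 36/73, 108/73]
The echelon form has 5 nonzero rows, and every pivot lies in the first 6 columns, so rank(B) = rank([B|b]) = 5.
The system is consistent.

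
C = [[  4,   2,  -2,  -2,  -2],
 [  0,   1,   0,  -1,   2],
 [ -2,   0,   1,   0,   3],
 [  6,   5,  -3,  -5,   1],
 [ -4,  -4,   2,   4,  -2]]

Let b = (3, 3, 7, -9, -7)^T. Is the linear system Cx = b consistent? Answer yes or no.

no

Row reduce the augmented matrix [C | b].
R3 ← R3 + (1/2)·R1: [0, 1, 0, -1, 2, 17/2]
R4 ← R4 − (3/2)·R1: [0, 2, 0, -2, 4, -27/2]
R5 ← R5 + R1: [0, -2, 0, 2, -4, -4]
R3 ← R3 − R2: [0, 0, 0, 0, 0, 11/2]
R4 ← R4 − (2)·R2: [0, 0, 0, 0, 0, -39/2]
R5 ← R5 + (2)·R2: [0, 0, 0, 0, 0, 2]
R4 ← R4 + (39/11)·R3: [0, 0, 0, 0, 0, 0]
R5 ← R5 − (4/11)·R3: [0, 0, 0, 0, 0, 0]
The echelon form has 3 nonzero rows; the last pivot sits in the augmented column, so rank(C) = 2 but rank([C|b]) = 3.
Since the ranks differ, the system is inconsistent.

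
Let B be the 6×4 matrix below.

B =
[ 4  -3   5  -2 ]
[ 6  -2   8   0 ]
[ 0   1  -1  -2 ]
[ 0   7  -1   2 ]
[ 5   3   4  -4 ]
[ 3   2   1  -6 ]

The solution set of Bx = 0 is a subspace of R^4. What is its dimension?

1

Row reduce to echelon form.
R2 ← R2 − (3/2)·R1: [0, 5/2, 1/2, 3]
R5 ← R5 − (5/4)·R1: [0, 27/4, -9/4, -3/2]
R6 ← R6 − (3/4)·R1: [0, 17/4, -11/4, -9/2]
R3 ← R3 − (2/5)·R2: [0, 0, -6/5, -16/5]
R4 ← R4 − (14/5)·R2: [0, 0, -12/5, -32/5]
R5 ← R5 − (27/10)·R2: [0, 0, -18/5, -48/5]
R6 ← R6 − (17/10)·R2: [0, 0, -18/5, -48/5]
R4 ← R4 − (2)·R3: [0, 0, 0, 0]
R5 ← R5 − (3)·R3: [0, 0, 0, 0]
R6 ← R6 − (3)·R3: [0, 0, 0, 0]
3 nonzero rows, so rank(B) = 3.
B has 4 columns; by rank–nullity, nullity = 4 − 3 = 1.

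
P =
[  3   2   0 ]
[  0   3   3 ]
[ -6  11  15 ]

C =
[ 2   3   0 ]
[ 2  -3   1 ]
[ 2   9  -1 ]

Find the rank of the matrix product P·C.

First compute PC:
[[ 10,   3,   2],
 [ 12,  18,   0],
 [ 40,  84,  -4]]
Now row reduce the product.
R2 ← R2 − (6/5)·R1: [0, 72/5, -12/5]
R3 ← R3 − (4)·R1: [0, 72, -12]
R3 ← R3 − (5)·R2: [0, 0, 0]
2 nonzero rows, so rank(PC) = 2.

2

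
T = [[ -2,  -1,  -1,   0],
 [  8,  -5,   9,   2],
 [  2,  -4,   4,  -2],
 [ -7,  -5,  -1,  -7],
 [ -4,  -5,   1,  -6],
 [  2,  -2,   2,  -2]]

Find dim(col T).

4

Row reduce to echelon form.
R2 ← R2 + (4)·R1: [0, -9, 5, 2]
R3 ← R3 + R1: [0, -5, 3, -2]
R4 ← R4 − (7/2)·R1: [0, -3/2, 5/2, -7]
R5 ← R5 − (2)·R1: [0, -3, 3, -6]
R6 ← R6 + R1: [0, -3, 1, -2]
R3 ← R3 − (5/9)·R2: [0, 0, 2/9, -28/9]
R4 ← R4 − (1/6)·R2: [0, 0, 5/3, -22/3]
R5 ← R5 − (1/3)·R2: [0, 0, 4/3, -20/3]
R6 ← R6 − (1/3)·R2: [0, 0, -2/3, -8/3]
R4 ← R4 − (15/2)·R3: [0, 0, 0, 16]
R5 ← R5 − (6)·R3: [0, 0, 0, 12]
R6 ← R6 + (3)·R3: [0, 0, 0, -12]
R5 ← R5 − (3/4)·R4: [0, 0, 0, 0]
R6 ← R6 + (3/4)·R4: [0, 0, 0, 0]
Echelon form has 4 nonzero rows, so rank(T) = 4.
The column space has dimension equal to the rank: 4.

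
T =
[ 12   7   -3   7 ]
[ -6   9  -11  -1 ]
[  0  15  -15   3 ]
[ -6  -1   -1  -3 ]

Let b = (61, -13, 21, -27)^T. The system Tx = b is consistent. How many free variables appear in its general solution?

2

Row reduce the augmented matrix [T | b].
R2 ← R2 + (1/2)·R1: [0, 25/2, -25/2, 5/2, 35/2]
R4 ← R4 + (1/2)·R1: [0, 5/2, -5/2, 1/2, 7/2]
R3 ← R3 − (6/5)·R2: [0, 0, 0, 0, 0]
R4 ← R4 − (1/5)·R2: [0, 0, 0, 0, 0]
The echelon form has 2 nonzero rows, and every pivot lies in the first 4 columns, so rank(T) = rank([T|b]) = 2.
The system is consistent.
Free variables = (unknowns) − (rank) = 4 − 2 = 2.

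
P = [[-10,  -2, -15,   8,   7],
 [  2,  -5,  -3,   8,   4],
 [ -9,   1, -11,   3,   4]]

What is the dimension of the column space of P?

Row reduce to echelon form.
R2 ← R2 + (1/5)·R1: [0, -27/5, -6, 48/5, 27/5]
R3 ← R3 − (9/10)·R1: [0, 14/5, 5/2, -21/5, -23/10]
R3 ← R3 + (14/27)·R2: [0, 0, -11/18, 7/9, 1/2]
Echelon form has 3 nonzero rows, so rank(P) = 3.
The column space has dimension equal to the rank: 3.

3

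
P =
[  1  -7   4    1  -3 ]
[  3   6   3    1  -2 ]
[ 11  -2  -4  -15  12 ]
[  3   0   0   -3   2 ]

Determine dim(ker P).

Row reduce to echelon form.
R2 ← R2 − (3)·R1: [0, 27, -9, -2, 7]
R3 ← R3 − (11)·R1: [0, 75, -48, -26, 45]
R4 ← R4 − (3)·R1: [0, 21, -12, -6, 11]
R3 ← R3 − (25/9)·R2: [0, 0, -23, -184/9, 230/9]
R4 ← R4 − (7/9)·R2: [0, 0, -5, -40/9, 50/9]
R4 ← R4 − (5/23)·R3: [0, 0, 0, 0, 0]
3 nonzero rows, so rank(P) = 3.
P has 5 columns; by rank–nullity, nullity = 5 − 3 = 2.

2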